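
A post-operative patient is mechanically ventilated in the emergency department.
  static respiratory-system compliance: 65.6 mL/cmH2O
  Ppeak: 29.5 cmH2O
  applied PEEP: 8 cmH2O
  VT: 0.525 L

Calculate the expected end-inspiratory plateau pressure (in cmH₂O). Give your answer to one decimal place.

Pplat = PEEP + Vt / Cstat = 8 + 525 / 65.6 = 8 + 8.003 = 16.003 cmH2O.

16.0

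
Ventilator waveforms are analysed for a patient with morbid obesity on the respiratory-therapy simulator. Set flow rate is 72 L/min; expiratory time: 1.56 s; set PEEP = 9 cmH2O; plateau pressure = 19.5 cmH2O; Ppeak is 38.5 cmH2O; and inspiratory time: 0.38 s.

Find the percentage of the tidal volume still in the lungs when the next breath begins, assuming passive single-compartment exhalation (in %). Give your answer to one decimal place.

Flow: 72 L/min ÷ 60 = 1.2 L/s.
Vt = flow × Ti = 1.2 L/s × 0.38 s × 1000 mL/L = 456.0 mL.
R = (PIP − Pplat)/V̇ = (38.5 − 19.5) / 1.2 = 19.0/1.2 = 15.833 cmH2O·s/L.
C = Vt/(Pplat − PEEP) = 456.0 / (19.5 − 9) = 456.0/10.5 = 43.429 mL/cmH2O.
τ = R × C = 15.833 × 0.04343 L/cmH2O = 0.6876 s.
Fraction remaining at end-expiration = e^(−Te/τ) = e^(−1.56/0.6876) = 0.1034 → 10.34%.

10.3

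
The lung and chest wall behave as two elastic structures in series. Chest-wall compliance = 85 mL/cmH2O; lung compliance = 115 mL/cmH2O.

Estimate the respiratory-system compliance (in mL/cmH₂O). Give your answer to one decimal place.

48.9

Lung and chest wall are elastances in series: 1/Crs = 1/CL + 1/Ccw.
1/Crs = 1/115 + 1/85 = 0.02046.
Crs = 48.876 mL/cmH2O.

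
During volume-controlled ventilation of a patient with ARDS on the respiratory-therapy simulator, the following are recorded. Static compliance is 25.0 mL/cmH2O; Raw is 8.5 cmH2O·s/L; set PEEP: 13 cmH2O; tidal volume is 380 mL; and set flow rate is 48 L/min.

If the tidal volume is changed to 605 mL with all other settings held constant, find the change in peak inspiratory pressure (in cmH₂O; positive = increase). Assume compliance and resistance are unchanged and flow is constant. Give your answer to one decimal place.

9.0

PIP = Vt/C + R·V̇ + PEEP (constant-flow equation of motion).
Only the elastic term changes: ΔPIP = ΔVt / C = (605 − 380) / 25.0 = 9.0 cmH2O.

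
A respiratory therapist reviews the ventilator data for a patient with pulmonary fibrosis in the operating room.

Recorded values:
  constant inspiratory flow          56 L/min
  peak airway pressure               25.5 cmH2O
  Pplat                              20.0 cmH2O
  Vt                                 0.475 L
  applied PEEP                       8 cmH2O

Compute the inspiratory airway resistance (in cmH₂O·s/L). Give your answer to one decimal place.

5.9

Flow: 56 L/min ÷ 60 = 0.9333 L/s.
Raw = (PIP − Pplat) / flow = (25.5 − 20.0) / 0.9333 = 5.5 / 0.9333 = 5.893 cmH2O·s/L.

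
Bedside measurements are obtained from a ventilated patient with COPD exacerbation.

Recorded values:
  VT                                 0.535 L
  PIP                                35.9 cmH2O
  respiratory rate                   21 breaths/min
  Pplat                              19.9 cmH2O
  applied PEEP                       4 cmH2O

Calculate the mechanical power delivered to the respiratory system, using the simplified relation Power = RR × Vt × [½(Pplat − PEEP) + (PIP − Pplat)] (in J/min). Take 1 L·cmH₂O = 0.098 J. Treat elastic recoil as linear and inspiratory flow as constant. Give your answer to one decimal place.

26.4

Per-breath work = Vt × [½(Pplat−PEEP) + (PIP−Pplat)] = 0.535 × [0.5×15.9 + 16.0] = 0.535 × 23.95 = 12.813 L·cmH2O.
Power = 21 × 12.813 = 269.07 L·cmH2O/min.
× 0.098 J/(L·cmH2O) → 26.369 J/min.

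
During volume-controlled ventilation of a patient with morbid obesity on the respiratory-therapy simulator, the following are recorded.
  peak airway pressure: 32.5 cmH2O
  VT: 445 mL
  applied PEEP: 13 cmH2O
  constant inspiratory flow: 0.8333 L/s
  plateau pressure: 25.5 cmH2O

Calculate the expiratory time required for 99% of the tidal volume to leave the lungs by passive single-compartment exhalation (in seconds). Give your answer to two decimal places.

R = (PIP − Pplat)/V̇ = (32.5 − 25.5) / 0.8333 = 7.0/0.8333 = 8.4 cmH2O·s/L.
C = Vt/(Pplat − PEEP) = 445.0 / (25.5 − 13) = 445.0/12.5 = 35.6 mL/cmH2O.
τ = R × C = 8.4 × 0.0356 L/cmH2O = 0.299 s.
t = −τ·ln(1 − 0.99) = −0.299·ln(0.01) = 1.377 s.

1.38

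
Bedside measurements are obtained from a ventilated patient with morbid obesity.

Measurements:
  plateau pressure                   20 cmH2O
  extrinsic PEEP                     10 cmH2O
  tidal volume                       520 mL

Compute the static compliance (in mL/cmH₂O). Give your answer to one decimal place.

Cstat = Vt / (Pplat − PEEP) = 520 / (20 − 10) = 520 / 10.0 = 52.0 mL/cmH2O.

52.0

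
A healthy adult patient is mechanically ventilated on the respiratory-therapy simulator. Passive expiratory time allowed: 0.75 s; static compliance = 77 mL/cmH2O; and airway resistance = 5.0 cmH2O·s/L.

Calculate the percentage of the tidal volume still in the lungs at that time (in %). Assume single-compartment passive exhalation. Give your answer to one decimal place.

τ = R × C = 5.0 × 77 mL/cmH2O = 5.0 × 0.077 L/cmH2O = 0.385 s.
Passive exhalation: V(t)/V₀ = e^(−t/τ) = e^(−0.75/0.385) = 0.1426.
Fraction remaining = 0.1426 → 14.26%.

14.3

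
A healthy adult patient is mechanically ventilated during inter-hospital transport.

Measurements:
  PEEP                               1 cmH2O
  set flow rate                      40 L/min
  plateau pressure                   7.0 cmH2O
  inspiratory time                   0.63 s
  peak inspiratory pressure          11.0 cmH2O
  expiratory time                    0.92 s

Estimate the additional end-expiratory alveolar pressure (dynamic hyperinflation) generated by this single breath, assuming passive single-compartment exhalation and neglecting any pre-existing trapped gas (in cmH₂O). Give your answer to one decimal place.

0.7

Flow: 40 L/min ÷ 60 = 0.6667 L/s.
Vt = flow × Ti = 0.6667 L/s × 0.63 s × 1000 mL/L = 420.02 mL.
R = (PIP − Pplat)/V̇ = (11.0 − 7.0) / 0.6667 = 4.0/0.6667 = 6.0 cmH2O·s/L.
C = Vt/(Pplat − PEEP) = 420.02 / (7.0 − 1) = 420.02/6.0 = 70.003 mL/cmH2O.
τ = R × C = 6.0 × 0.07 L/cmH2O = 0.42 s.
Fraction remaining = e^(−Te/τ) = e^(−0.92/0.42) = 0.1119; trapped volume = 420.02 × 0.1119 = 47.0 mL.
Additional alveolar pressure from trapping ≈ V_trapped / C = 47.0 / 70.003 = 0.6714 cmH2O.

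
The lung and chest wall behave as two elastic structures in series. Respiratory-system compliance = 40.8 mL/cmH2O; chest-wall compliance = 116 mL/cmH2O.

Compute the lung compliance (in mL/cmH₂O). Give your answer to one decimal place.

62.9

1/CL = 1/Crs − 1/Ccw.
1/CL = 1/40.8 − 1/116 = 0.01589.
CL = 62.933 mL/cmH2O.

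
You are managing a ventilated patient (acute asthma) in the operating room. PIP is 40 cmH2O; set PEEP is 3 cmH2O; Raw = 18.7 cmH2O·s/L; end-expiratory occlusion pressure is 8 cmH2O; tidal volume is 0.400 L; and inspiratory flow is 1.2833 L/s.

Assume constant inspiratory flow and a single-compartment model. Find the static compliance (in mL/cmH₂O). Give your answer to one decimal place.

50.0

Total PEEP = 8 cmH2O (set 3 + intrinsic 5); this is the baseline alveolar pressure.
Equation of motion (constant flow): PIP = Vt/C + R·V̇ + PEEP.
Vt/C = PIP − R·V̇ − PEEP = 40 − 18.7×1.2833 − 8 = 40 − 23.998 − 8 = 8.002 cmH2O.
C = Vt / 8.002 = 400 / 8.002 = 49.988 mL/cmH2O.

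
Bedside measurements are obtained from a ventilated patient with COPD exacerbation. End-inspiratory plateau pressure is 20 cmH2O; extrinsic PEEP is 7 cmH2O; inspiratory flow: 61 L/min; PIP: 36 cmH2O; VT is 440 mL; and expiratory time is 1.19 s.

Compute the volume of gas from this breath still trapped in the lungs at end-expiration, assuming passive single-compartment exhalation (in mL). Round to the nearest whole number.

Flow: 61 L/min ÷ 60 = 1.0167 L/s.
R = (PIP − Pplat)/V̇ = (36 − 20) / 1.0167 = 16.0/1.0167 = 15.737 cmH2O·s/L.
C = Vt/(Pplat − PEEP) = 440.0 / (20 − 7) = 440.0/13.0 = 33.846 mL/cmH2O.
τ = R × C = 15.737 × 0.03385 L/cmH2O = 0.5327 s.
Fraction remaining = e^(−Te/τ) = e^(−1.19/0.5327) = 0.1071.
Trapped volume = 440.0 × 0.1071 = 47.124 mL.

47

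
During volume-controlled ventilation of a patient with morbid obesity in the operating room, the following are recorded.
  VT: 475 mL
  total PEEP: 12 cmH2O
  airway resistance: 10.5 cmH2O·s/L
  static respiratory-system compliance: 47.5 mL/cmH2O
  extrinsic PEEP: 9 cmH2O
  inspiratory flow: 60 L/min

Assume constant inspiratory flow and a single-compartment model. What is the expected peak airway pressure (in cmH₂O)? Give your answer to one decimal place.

Flow: 60 L/min ÷ 60 = 1 L/s.
Total PEEP = 12 cmH2O (set 9 + intrinsic 3); this is the baseline alveolar pressure.
Equation of motion (constant flow): PIP = Vt/C + R·V̇ + PEEP.
PIP = 475/47.5 + 10.5×1 + 12 = 10.0 + 10.5 + 12 = 32.5 cmH2O.

32.5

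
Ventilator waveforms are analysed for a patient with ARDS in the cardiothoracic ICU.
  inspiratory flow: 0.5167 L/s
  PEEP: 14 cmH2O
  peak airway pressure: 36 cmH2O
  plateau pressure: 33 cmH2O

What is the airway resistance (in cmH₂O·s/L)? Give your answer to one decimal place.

Raw = (PIP − Pplat) / flow = (36 − 33) / 0.5167 = 3.0 / 0.5167 = 5.806 cmH2O·s/L.

5.8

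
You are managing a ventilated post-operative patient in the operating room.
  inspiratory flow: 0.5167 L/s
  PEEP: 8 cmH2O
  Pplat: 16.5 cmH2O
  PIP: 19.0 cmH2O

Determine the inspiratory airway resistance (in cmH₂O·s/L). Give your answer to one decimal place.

4.8

Raw = (PIP − Pplat) / flow = (19.0 − 16.5) / 0.5167 = 2.5 / 0.5167 = 4.838 cmH2O·s/L.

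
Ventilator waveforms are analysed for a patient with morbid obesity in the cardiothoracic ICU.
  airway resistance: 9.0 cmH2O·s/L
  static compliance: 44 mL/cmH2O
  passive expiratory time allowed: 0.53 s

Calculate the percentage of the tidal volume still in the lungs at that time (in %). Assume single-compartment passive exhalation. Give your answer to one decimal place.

τ = R × C = 9.0 × 44 mL/cmH2O = 9.0 × 0.044 L/cmH2O = 0.396 s.
Passive exhalation: V(t)/V₀ = e^(−t/τ) = e^(−0.53/0.396) = 0.2623.
Fraction remaining = 0.2623 → 26.23%.

26.2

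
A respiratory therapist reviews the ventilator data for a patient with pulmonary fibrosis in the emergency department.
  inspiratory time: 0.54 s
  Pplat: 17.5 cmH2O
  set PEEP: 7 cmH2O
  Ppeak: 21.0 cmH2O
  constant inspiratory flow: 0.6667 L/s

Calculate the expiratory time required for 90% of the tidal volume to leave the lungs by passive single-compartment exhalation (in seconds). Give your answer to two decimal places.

Vt = flow × Ti = 0.6667 L/s × 0.54 s × 1000 mL/L = 360.02 mL.
R = (PIP − Pplat)/V̇ = (21.0 − 17.5) / 0.6667 = 3.5/0.6667 = 5.25 cmH2O·s/L.
C = Vt/(Pplat − PEEP) = 360.02 / (17.5 − 7) = 360.02/10.5 = 34.288 mL/cmH2O.
τ = R × C = 5.25 × 0.03429 L/cmH2O = 0.18 s.
t = −τ·ln(1 − 0.90) = −0.18·ln(0.1) = 0.4145 s.

0.41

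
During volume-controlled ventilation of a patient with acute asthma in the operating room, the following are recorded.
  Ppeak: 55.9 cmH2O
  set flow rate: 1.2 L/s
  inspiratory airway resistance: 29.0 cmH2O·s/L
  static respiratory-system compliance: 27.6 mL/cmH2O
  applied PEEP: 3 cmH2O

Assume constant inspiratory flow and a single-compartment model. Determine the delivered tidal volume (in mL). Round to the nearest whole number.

500

Equation of motion (constant flow): PIP = Vt/C + R·V̇ + PEEP.
Vt/C = PIP − R·V̇ − PEEP = 55.9 − 34.8 − 3 = 18.1 cmH2O.
Vt = C × 18.1 = 27.6 × 18.1 = 499.56 mL.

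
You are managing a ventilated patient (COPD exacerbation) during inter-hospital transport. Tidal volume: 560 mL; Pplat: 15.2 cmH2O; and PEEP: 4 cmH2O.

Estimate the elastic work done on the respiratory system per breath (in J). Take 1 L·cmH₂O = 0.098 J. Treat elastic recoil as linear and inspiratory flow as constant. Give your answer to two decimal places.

0.31

Elastic work ≈ ½ × (Pplat − PEEP) × Vt = 0.5 × (15.2 − 4) × 0.560 L = 0.5 × 11.2 × 0.560 = 3.136 L·cmH2O.
× 0.098 J/(L·cmH2O) → 0.3073 J.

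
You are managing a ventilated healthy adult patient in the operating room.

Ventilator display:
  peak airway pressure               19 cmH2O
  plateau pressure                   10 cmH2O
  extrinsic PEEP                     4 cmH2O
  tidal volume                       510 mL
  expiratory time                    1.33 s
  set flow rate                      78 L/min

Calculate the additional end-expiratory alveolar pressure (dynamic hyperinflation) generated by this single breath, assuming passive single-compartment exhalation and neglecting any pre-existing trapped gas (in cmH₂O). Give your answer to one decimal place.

Flow: 78 L/min ÷ 60 = 1.3 L/s.
R = (PIP − Pplat)/V̇ = (19 − 10) / 1.3 = 9.0/1.3 = 6.923 cmH2O·s/L.
C = Vt/(Pplat − PEEP) = 510.0 / (10 − 4) = 510.0/6.0 = 85.0 mL/cmH2O.
τ = R × C = 6.923 × 0.085 L/cmH2O = 0.5885 s.
Fraction remaining = e^(−Te/τ) = e^(−1.33/0.5885) = 0.1044; trapped volume = 510.0 × 0.1044 = 53.244 mL.
Additional alveolar pressure from trapping ≈ V_trapped / C = 53.244 / 85.0 = 0.6264 cmH2O.

0.6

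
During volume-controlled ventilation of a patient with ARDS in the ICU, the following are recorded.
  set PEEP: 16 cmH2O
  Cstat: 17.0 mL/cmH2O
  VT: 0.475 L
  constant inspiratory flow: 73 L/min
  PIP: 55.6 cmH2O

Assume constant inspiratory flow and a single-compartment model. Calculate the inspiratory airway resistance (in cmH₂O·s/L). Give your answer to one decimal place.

9.6

Flow: 73 L/min ÷ 60 = 1.2167 L/s.
Equation of motion (constant flow): PIP = Vt/C + R·V̇ + PEEP.
R·V̇ = PIP − Vt/C − PEEP = 55.6 − 475/17.0 − 16 = 55.6 − 27.941 − 16 = 11.659 cmH2O.
R = 11.659 / 1.2167 = 9.582 cmH2O·s/L.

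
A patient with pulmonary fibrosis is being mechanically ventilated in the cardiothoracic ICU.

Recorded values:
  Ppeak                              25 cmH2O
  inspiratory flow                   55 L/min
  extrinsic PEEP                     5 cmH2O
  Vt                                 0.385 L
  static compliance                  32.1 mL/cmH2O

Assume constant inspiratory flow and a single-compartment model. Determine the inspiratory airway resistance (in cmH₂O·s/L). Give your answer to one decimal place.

8.7

Flow: 55 L/min ÷ 60 = 0.9167 L/s.
Equation of motion (constant flow): PIP = Vt/C + R·V̇ + PEEP.
R·V̇ = PIP − Vt/C − PEEP = 25 − 385/32.1 − 5 = 25 − 11.994 − 5 = 8.006 cmH2O.
R = 8.006 / 0.9167 = 8.734 cmH2O·s/L.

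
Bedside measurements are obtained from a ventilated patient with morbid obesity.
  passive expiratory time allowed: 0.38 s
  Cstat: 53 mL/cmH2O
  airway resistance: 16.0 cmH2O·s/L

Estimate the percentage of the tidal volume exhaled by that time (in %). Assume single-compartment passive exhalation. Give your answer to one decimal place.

τ = R × C = 16.0 × 53 mL/cmH2O = 16.0 × 0.053 L/cmH2O = 0.848 s.
Passive exhalation: V(t)/V₀ = e^(−t/τ) = e^(−0.38/0.848) = 0.6388.
Fraction exhaled = 1 − 0.6388 = 0.3612 → 36.12%.

36.1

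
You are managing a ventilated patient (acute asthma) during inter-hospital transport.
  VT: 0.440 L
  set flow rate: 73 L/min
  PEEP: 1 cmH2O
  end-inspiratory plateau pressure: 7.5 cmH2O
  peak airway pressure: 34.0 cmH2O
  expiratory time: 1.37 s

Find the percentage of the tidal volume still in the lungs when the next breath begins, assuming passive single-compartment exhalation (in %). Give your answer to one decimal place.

39.5

Flow: 73 L/min ÷ 60 = 1.2167 L/s.
R = (PIP − Pplat)/V̇ = (34.0 − 7.5) / 1.2167 = 26.5/1.2167 = 21.78 cmH2O·s/L.
C = Vt/(Pplat − PEEP) = 440.0 / (7.5 − 1) = 440.0/6.5 = 67.692 mL/cmH2O.
τ = R × C = 21.78 × 0.06769 L/cmH2O = 1.474 s.
Fraction remaining at end-expiration = e^(−Te/τ) = e^(−1.37/1.474) = 0.3948 → 39.48%.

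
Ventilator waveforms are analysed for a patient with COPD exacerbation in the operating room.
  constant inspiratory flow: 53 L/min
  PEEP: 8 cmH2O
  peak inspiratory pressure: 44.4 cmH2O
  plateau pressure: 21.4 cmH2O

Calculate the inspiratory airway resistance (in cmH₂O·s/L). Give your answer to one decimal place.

Flow: 53 L/min ÷ 60 = 0.8833 L/s.
Raw = (PIP − Pplat) / flow = (44.4 − 21.4) / 0.8833 = 23.0 / 0.8833 = 26.039 cmH2O·s/L.

26.0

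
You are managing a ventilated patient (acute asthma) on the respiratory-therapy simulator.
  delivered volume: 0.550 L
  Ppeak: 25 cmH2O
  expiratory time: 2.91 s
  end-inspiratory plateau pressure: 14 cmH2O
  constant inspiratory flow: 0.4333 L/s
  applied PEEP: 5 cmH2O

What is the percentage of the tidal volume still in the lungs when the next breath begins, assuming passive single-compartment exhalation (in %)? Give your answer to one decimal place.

15.3

R = (PIP − Pplat)/V̇ = (25 − 14) / 0.4333 = 11.0/0.4333 = 25.387 cmH2O·s/L.
C = Vt/(Pplat − PEEP) = 550.0 / (14 − 5) = 550.0/9.0 = 61.111 mL/cmH2O.
τ = R × C = 25.387 × 0.06111 L/cmH2O = 1.551 s.
Fraction remaining at end-expiration = e^(−Te/τ) = e^(−2.91/1.551) = 0.1532 → 15.32%.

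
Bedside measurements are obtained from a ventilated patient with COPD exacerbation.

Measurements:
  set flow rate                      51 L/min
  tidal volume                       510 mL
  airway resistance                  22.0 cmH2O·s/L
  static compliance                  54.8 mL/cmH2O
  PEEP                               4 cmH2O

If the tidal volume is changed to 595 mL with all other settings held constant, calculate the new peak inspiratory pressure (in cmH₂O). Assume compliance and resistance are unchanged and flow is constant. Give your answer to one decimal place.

33.6

Flow: 51 L/min ÷ 60 = 0.85 L/s.
PIP = Vt/C + R·V̇ + PEEP (constant-flow equation of motion).
Only the elastic term changes: ΔPIP = ΔVt / C = (595 − 510) / 54.8 = 1.551 cmH2O.
Original PIP = 510/54.8 + 22.0×0.85 + 4 = 32.007 cmH2O; new PIP = 32.007 + (1.551) = 33.558 cmH2O.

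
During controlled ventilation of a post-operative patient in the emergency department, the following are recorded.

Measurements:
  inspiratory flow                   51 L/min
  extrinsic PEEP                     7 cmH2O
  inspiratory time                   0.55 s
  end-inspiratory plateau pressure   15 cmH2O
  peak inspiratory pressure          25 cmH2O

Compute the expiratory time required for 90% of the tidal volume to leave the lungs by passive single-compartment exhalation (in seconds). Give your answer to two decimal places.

Flow: 51 L/min ÷ 60 = 0.85 L/s.
Vt = flow × Ti = 0.85 L/s × 0.55 s × 1000 mL/L = 467.5 mL.
R = (PIP − Pplat)/V̇ = (25 − 15) / 0.85 = 10.0/0.85 = 11.765 cmH2O·s/L.
C = Vt/(Pplat − PEEP) = 467.5 / (15 − 7) = 467.5/8.0 = 58.438 mL/cmH2O.
τ = R × C = 11.765 × 0.05844 L/cmH2O = 0.6875 s.
t = −τ·ln(1 − 0.90) = −0.6875·ln(0.1) = 1.583 s.

1.58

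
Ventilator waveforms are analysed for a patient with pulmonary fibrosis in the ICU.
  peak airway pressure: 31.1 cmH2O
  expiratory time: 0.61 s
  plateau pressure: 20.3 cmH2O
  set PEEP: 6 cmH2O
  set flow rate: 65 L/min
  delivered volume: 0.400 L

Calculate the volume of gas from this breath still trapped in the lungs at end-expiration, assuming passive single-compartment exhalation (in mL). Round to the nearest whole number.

Flow: 65 L/min ÷ 60 = 1.0833 L/s.
R = (PIP − Pplat)/V̇ = (31.1 − 20.3) / 1.0833 = 10.8/1.0833 = 9.97 cmH2O·s/L.
C = Vt/(Pplat − PEEP) = 400.0 / (20.3 − 6) = 400.0/14.3 = 27.972 mL/cmH2O.
τ = R × C = 9.97 × 0.02797 L/cmH2O = 0.2789 s.
Fraction remaining = e^(−Te/τ) = e^(−0.61/0.2789) = 0.1122.
Trapped volume = 400.0 × 0.1122 = 44.88 mL.

45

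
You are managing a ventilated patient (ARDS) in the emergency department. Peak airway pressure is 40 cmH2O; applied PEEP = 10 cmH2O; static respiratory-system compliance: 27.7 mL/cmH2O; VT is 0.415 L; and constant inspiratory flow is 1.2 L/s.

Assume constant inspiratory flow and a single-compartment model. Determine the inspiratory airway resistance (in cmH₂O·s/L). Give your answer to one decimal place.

Equation of motion (constant flow): PIP = Vt/C + R·V̇ + PEEP.
R·V̇ = PIP − Vt/C − PEEP = 40 − 415/27.7 − 10 = 40 − 14.982 − 10 = 15.018 cmH2O.
R = 15.018 / 1.2 = 12.515 cmH2O·s/L.

12.5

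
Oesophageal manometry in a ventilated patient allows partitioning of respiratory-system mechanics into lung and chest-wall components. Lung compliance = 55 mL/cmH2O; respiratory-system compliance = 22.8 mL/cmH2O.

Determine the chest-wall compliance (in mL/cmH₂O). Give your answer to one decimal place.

1/Ccw = 1/Crs − 1/CL.
1/Ccw = 1/22.8 − 1/55 = 0.02568.
Ccw = 38.941 mL/cmH2O.

38.9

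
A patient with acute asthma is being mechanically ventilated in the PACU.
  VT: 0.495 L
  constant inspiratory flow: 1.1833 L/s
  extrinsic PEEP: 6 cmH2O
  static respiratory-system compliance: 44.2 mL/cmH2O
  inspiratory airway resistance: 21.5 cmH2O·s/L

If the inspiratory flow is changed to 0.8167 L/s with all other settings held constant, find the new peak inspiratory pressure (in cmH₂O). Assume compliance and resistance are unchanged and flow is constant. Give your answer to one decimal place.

34.8

PIP = Vt/C + R·V̇ + PEEP (constant-flow equation of motion).
Only the resistive term changes: ΔPIP = R × ΔV̇ = 21.5 × (0.8167 − 1.1833) = 21.5 × -0.3666 = -7.882 cmH2O.
Original PIP = 495/44.2 + 21.5×1.1833 + 6 = 42.64 cmH2O; new PIP = 42.64 + (-7.882) = 34.758 cmH2O.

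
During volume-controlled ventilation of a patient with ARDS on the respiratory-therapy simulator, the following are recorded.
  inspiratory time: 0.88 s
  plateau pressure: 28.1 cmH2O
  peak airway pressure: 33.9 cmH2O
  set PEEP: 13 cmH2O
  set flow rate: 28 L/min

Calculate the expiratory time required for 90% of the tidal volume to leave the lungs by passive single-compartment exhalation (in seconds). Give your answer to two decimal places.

Flow: 28 L/min ÷ 60 = 0.4667 L/s.
Vt = flow × Ti = 0.4667 L/s × 0.88 s × 1000 mL/L = 410.7 mL.
R = (PIP − Pplat)/V̇ = (33.9 − 28.1) / 0.4667 = 5.8/0.4667 = 12.428 cmH2O·s/L.
C = Vt/(Pplat − PEEP) = 410.7 / (28.1 − 13) = 410.7/15.1 = 27.199 mL/cmH2O.
τ = R × C = 12.428 × 0.0272 L/cmH2O = 0.338 s.
t = −τ·ln(1 − 0.90) = −0.338·ln(0.1) = 0.7783 s.

0.78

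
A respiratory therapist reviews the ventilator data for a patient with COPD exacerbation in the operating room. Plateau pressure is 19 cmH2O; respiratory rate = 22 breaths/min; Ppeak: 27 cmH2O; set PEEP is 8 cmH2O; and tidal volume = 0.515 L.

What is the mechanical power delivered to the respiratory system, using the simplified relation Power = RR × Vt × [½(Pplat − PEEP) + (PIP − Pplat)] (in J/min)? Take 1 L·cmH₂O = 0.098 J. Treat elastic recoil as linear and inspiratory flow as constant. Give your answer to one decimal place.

Per-breath work = Vt × [½(Pplat−PEEP) + (PIP−Pplat)] = 0.515 × [0.5×11.0 + 8.0] = 0.515 × 13.5 = 6.953 L·cmH2O.
Power = 22 × 6.953 = 152.97 L·cmH2O/min.
× 0.098 J/(L·cmH2O) → 14.991 J/min.

15.0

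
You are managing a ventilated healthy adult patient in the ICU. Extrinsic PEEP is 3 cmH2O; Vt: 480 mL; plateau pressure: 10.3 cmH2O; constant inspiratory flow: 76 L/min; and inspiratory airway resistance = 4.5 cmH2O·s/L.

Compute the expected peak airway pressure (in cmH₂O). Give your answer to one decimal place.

16.0

Flow: 76 L/min ÷ 60 = 1.2667 L/s.
PIP = Pplat + Raw × flow = 10.3 + 4.5 × 1.2667 = 10.3 + 5.7 = 16.0 cmH2O.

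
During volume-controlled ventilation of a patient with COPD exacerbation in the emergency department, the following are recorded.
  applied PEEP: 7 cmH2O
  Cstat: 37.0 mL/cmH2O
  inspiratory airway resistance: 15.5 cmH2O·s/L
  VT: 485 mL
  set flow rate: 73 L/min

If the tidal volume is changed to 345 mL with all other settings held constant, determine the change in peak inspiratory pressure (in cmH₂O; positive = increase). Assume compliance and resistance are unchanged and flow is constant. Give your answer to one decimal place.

-3.8

PIP = Vt/C + R·V̇ + PEEP (constant-flow equation of motion).
Only the elastic term changes: ΔPIP = ΔVt / C = (345 − 485) / 37.0 = -3.784 cmH2O.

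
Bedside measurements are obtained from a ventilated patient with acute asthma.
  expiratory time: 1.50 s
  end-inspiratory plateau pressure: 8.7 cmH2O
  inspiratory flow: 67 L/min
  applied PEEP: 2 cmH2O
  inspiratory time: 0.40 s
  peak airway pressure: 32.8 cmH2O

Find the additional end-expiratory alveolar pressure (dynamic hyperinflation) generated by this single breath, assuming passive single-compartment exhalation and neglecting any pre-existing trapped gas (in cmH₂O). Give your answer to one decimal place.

2.4

Flow: 67 L/min ÷ 60 = 1.1167 L/s.
Vt = flow × Ti = 1.1167 L/s × 0.40 s × 1000 mL/L = 446.68 mL.
R = (PIP − Pplat)/V̇ = (32.8 − 8.7) / 1.1167 = 24.1/1.1167 = 21.581 cmH2O·s/L.
C = Vt/(Pplat − PEEP) = 446.68 / (8.7 − 2) = 446.68/6.7 = 66.669 mL/cmH2O.
τ = R × C = 21.581 × 0.06667 L/cmH2O = 1.439 s.
Fraction remaining = e^(−Te/τ) = e^(−1.50/1.439) = 0.3526; trapped volume = 446.68 × 0.3526 = 157.5 mL.
Additional alveolar pressure from trapping ≈ V_trapped / C = 157.5 / 66.669 = 2.362 cmH2O.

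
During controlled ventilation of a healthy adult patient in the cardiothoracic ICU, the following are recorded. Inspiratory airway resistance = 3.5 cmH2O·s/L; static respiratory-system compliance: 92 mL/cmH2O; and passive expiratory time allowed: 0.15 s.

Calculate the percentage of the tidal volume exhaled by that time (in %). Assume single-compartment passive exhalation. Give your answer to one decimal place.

τ = R × C = 3.5 × 92 mL/cmH2O = 3.5 × 0.092 L/cmH2O = 0.322 s.
Passive exhalation: V(t)/V₀ = e^(−t/τ) = e^(−0.15/0.322) = 0.6276.
Fraction exhaled = 1 − 0.6276 = 0.3724 → 37.24%.

37.2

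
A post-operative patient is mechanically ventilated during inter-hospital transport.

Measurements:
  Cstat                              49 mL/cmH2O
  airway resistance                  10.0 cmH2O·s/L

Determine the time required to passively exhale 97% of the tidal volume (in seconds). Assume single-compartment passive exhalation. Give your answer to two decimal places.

τ = R × C = 10.0 × 49 mL/cmH2O = 10.0 × 0.049 L/cmH2O = 0.49 s.
Exhaled fraction f = 1 − e^(−t/τ) → t = −τ·ln(1 − f) = −0.49·ln(0.03) = 1.718 s.

1.72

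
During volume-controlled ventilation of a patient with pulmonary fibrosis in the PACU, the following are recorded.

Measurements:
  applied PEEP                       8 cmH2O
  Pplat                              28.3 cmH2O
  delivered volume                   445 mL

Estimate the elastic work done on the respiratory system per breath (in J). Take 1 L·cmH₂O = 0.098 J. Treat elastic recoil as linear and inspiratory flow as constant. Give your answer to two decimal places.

0.44

Elastic work ≈ ½ × (Pplat − PEEP) × Vt = 0.5 × (28.3 − 8) × 0.445 L = 0.5 × 20.3 × 0.445 = 4.517 L·cmH2O.
× 0.098 J/(L·cmH2O) → 0.4427 J.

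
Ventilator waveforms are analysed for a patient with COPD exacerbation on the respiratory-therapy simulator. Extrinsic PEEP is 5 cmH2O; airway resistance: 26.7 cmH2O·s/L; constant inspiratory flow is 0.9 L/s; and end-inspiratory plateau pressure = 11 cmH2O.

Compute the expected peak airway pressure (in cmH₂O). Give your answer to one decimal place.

PIP = Pplat + Raw × flow = 11 + 26.7 × 0.9 = 11 + 24.03 = 35.03 cmH2O.

35.0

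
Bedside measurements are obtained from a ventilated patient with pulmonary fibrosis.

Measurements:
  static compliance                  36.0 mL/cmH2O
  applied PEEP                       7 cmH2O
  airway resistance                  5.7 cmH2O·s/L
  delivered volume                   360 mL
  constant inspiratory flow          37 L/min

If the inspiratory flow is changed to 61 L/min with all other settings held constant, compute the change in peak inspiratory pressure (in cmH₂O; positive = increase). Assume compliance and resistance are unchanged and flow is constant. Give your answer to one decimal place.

Flow: 37 L/min ÷ 60 = 0.6167 L/s.
New flow: 61 L/min ÷ 60 = 1.0167 L/s.
PIP = Vt/C + R·V̇ + PEEP (constant-flow equation of motion).
Only the resistive term changes: ΔPIP = R × ΔV̇ = 5.7 × (1.0167 − 0.6167) = 5.7 × 0.4 = 2.28 cmH2O.

2.3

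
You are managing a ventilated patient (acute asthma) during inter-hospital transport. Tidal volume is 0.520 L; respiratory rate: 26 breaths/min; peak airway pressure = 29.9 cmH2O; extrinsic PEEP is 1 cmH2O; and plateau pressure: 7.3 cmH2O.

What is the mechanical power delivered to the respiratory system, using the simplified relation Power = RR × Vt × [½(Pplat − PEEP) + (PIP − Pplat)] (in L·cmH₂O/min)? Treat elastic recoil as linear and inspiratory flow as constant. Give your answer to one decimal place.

Per-breath work = Vt × [½(Pplat−PEEP) + (PIP−Pplat)] = 0.520 × [0.5×6.3 + 22.6] = 0.520 × 25.75 = 13.39 L·cmH2O.
Power = 26 × 13.39 = 348.14 L·cmH2O/min.

348.1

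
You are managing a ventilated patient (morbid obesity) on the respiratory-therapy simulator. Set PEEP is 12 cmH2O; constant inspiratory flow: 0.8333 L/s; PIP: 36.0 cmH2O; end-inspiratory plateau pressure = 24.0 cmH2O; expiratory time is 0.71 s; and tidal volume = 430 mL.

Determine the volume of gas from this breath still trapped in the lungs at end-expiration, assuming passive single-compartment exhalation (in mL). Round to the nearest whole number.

109

R = (PIP − Pplat)/V̇ = (36.0 − 24.0) / 0.8333 = 12.0/0.8333 = 14.401 cmH2O·s/L.
C = Vt/(Pplat − PEEP) = 430.0 / (24.0 − 12) = 430.0/12.0 = 35.833 mL/cmH2O.
τ = R × C = 14.401 × 0.03583 L/cmH2O = 0.516 s.
Fraction remaining = e^(−Te/τ) = e^(−0.71/0.516) = 0.2526.
Trapped volume = 430.0 × 0.2526 = 108.62 mL.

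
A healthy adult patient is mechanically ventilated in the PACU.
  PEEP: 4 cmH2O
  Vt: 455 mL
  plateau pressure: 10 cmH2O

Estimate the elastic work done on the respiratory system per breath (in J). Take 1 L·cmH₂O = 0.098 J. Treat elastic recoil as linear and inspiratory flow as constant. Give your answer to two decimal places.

0.13

Elastic work ≈ ½ × (Pplat − PEEP) × Vt = 0.5 × (10 − 4) × 0.455 L = 0.5 × 6.0 × 0.455 = 1.365 L·cmH2O.
× 0.098 J/(L·cmH2O) → 0.1338 J.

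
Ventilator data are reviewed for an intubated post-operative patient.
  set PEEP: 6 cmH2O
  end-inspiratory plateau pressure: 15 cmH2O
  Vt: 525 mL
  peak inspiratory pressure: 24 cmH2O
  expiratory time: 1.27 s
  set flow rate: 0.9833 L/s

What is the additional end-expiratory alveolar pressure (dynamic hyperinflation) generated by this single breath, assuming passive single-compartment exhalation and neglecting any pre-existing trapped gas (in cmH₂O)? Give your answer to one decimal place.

0.8

R = (PIP − Pplat)/V̇ = (24 − 15) / 0.9833 = 9.0/0.9833 = 9.153 cmH2O·s/L.
C = Vt/(Pplat − PEEP) = 525.0 / (15 − 6) = 525.0/9.0 = 58.333 mL/cmH2O.
τ = R × C = 9.153 × 0.05833 L/cmH2O = 0.5339 s.
Fraction remaining = e^(−Te/τ) = e^(−1.27/0.5339) = 0.09267; trapped volume = 525.0 × 0.09267 = 48.652 mL.
Additional alveolar pressure from trapping ≈ V_trapped / C = 48.652 / 58.333 = 0.834 cmH2O.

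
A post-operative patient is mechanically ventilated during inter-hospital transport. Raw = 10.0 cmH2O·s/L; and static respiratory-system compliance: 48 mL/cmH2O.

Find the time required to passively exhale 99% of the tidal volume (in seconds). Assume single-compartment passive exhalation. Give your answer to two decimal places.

2.21

τ = R × C = 10.0 × 48 mL/cmH2O = 10.0 × 0.048 L/cmH2O = 0.48 s.
Exhaled fraction f = 1 − e^(−t/τ) → t = −τ·ln(1 − f) = −0.48·ln(0.01) = 2.21 s.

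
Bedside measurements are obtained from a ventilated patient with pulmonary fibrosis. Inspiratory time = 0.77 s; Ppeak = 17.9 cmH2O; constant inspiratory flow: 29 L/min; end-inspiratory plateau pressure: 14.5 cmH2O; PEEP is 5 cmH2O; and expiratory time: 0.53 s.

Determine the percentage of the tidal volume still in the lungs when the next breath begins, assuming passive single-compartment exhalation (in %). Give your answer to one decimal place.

14.6

Flow: 29 L/min ÷ 60 = 0.4833 L/s.
Vt = flow × Ti = 0.4833 L/s × 0.77 s × 1000 mL/L = 372.14 mL.
R = (PIP − Pplat)/V̇ = (17.9 − 14.5) / 0.4833 = 3.4/0.4833 = 7.035 cmH2O·s/L.
C = Vt/(Pplat − PEEP) = 372.14 / (14.5 − 5) = 372.14/9.5 = 39.173 mL/cmH2O.
τ = R × C = 7.035 × 0.03917 L/cmH2O = 0.2756 s.
Fraction remaining at end-expiration = e^(−Te/τ) = e^(−0.53/0.2756) = 0.1462 → 14.62%.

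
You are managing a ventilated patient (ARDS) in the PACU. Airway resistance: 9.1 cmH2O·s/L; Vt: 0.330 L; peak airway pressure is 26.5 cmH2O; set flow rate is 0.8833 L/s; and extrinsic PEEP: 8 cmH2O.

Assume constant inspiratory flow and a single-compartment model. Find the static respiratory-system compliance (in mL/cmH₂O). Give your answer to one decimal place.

Equation of motion (constant flow): PIP = Vt/C + R·V̇ + PEEP.
Vt/C = PIP − R·V̇ − PEEP = 26.5 − 9.1×0.8833 − 8 = 26.5 − 8.038 − 8 = 10.462 cmH2O.
C = Vt / 10.462 = 330 / 10.462 = 31.543 mL/cmH2O.

31.5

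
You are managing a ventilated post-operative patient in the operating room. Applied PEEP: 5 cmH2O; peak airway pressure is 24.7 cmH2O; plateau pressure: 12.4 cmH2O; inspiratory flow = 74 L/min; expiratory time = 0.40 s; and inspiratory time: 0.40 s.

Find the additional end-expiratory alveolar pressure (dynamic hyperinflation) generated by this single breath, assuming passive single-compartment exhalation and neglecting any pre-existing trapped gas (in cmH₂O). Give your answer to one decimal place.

4.1

Flow: 74 L/min ÷ 60 = 1.2333 L/s.
Vt = flow × Ti = 1.2333 L/s × 0.40 s × 1000 mL/L = 493.32 mL.
R = (PIP − Pplat)/V̇ = (24.7 − 12.4) / 1.2333 = 12.3/1.2333 = 9.973 cmH2O·s/L.
C = Vt/(Pplat − PEEP) = 493.32 / (12.4 − 5) = 493.32/7.4 = 66.665 mL/cmH2O.
τ = R × C = 9.973 × 0.06667 L/cmH2O = 0.6649 s.
Fraction remaining = e^(−Te/τ) = e^(−0.40/0.6649) = 0.5479; trapped volume = 493.32 × 0.5479 = 270.29 mL.
Additional alveolar pressure from trapping ≈ V_trapped / C = 270.29 / 66.665 = 4.054 cmH2O.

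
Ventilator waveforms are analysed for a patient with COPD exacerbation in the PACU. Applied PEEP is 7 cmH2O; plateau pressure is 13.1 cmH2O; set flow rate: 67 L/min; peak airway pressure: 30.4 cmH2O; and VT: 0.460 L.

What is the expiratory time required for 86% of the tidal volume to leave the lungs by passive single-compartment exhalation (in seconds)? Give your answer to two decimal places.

2.30

Flow: 67 L/min ÷ 60 = 1.1167 L/s.
R = (PIP − Pplat)/V̇ = (30.4 − 13.1) / 1.1167 = 17.3/1.1167 = 15.492 cmH2O·s/L.
C = Vt/(Pplat − PEEP) = 460.0 / (13.1 − 7) = 460.0/6.1 = 75.41 mL/cmH2O.
τ = R × C = 15.492 × 0.07541 L/cmH2O = 1.168 s.
t = −τ·ln(1 − 0.86) = −1.168·ln(0.14) = 2.296 s.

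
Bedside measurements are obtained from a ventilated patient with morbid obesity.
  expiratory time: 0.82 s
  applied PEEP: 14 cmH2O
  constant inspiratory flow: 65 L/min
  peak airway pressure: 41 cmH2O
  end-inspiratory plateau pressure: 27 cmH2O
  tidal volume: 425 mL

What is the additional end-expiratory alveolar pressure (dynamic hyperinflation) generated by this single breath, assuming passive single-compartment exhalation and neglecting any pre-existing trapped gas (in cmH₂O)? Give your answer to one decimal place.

Flow: 65 L/min ÷ 60 = 1.0833 L/s.
R = (PIP − Pplat)/V̇ = (41 − 27) / 1.0833 = 14.0/1.0833 = 12.923 cmH2O·s/L.
C = Vt/(Pplat − PEEP) = 425.0 / (27 − 14) = 425.0/13.0 = 32.692 mL/cmH2O.
τ = R × C = 12.923 × 0.03269 L/cmH2O = 0.4225 s.
Fraction remaining = e^(−Te/τ) = e^(−0.82/0.4225) = 0.1436; trapped volume = 425.0 × 0.1436 = 61.03 mL.
Additional alveolar pressure from trapping ≈ V_trapped / C = 61.03 / 32.692 = 1.867 cmH2O.

1.9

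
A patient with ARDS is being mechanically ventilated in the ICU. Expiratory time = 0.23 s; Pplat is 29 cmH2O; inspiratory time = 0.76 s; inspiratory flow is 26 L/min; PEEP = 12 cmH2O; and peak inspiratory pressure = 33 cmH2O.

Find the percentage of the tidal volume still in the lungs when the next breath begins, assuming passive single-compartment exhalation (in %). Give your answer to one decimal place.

Flow: 26 L/min ÷ 60 = 0.4333 L/s.
Vt = flow × Ti = 0.4333 L/s × 0.76 s × 1000 mL/L = 329.31 mL.
R = (PIP − Pplat)/V̇ = (33 − 29) / 0.4333 = 4.0/0.4333 = 9.231 cmH2O·s/L.
C = Vt/(Pplat − PEEP) = 329.31 / (29 − 12) = 329.31/17.0 = 19.371 mL/cmH2O.
τ = R × C = 9.231 × 0.01937 L/cmH2O = 0.1788 s.
Fraction remaining at end-expiration = e^(−Te/τ) = e^(−0.23/0.1788) = 0.2763 → 27.63%.

27.6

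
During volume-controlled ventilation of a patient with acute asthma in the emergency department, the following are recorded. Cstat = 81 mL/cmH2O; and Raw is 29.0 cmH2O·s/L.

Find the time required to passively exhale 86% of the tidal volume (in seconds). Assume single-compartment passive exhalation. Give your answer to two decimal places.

4.62

τ = R × C = 29.0 × 81 mL/cmH2O = 29.0 × 0.081 L/cmH2O = 2.349 s.
Exhaled fraction f = 1 − e^(−t/τ) → t = −τ·ln(1 − f) = −2.349·ln(0.14) = 4.618 s.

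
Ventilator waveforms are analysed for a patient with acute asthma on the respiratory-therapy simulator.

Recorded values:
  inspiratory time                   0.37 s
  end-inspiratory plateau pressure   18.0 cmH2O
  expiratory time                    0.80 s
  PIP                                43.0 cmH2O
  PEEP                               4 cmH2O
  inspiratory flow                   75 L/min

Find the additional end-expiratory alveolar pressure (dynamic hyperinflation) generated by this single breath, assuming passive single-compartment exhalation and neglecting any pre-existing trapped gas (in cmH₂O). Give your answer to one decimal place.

4.2

Flow: 75 L/min ÷ 60 = 1.25 L/s.
Vt = flow × Ti = 1.25 L/s × 0.37 s × 1000 mL/L = 462.5 mL.
R = (PIP − Pplat)/V̇ = (43.0 − 18.0) / 1.25 = 25.0/1.25 = 20.0 cmH2O·s/L.
C = Vt/(Pplat − PEEP) = 462.5 / (18.0 − 4) = 462.5/14.0 = 33.036 mL/cmH2O.
τ = R × C = 20.0 × 0.03304 L/cmH2O = 0.6608 s.
Fraction remaining = e^(−Te/τ) = e^(−0.80/0.6608) = 0.298; trapped volume = 462.5 × 0.298 = 137.83 mL.
Additional alveolar pressure from trapping ≈ V_trapped / C = 137.83 / 33.036 = 4.172 cmH2O.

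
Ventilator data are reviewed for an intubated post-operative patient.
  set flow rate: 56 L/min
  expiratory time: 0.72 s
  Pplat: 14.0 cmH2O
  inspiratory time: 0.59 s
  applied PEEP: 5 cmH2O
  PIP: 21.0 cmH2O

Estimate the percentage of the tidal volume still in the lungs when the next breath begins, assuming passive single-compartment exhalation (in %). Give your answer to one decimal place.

Flow: 56 L/min ÷ 60 = 0.9333 L/s.
Vt = flow × Ti = 0.9333 L/s × 0.59 s × 1000 mL/L = 550.65 mL.
R = (PIP − Pplat)/V̇ = (21.0 − 14.0) / 0.9333 = 7.0/0.9333 = 7.5 cmH2O·s/L.
C = Vt/(Pplat − PEEP) = 550.65 / (14.0 − 5) = 550.65/9.0 = 61.183 mL/cmH2O.
τ = R × C = 7.5 × 0.06118 L/cmH2O = 0.4589 s.
Fraction remaining at end-expiration = e^(−Te/τ) = e^(−0.72/0.4589) = 0.2083 → 20.83%.

20.8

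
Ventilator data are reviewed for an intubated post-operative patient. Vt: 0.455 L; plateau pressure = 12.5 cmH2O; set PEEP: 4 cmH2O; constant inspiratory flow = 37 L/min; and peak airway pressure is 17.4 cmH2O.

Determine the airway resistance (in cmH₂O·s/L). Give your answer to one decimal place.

Flow: 37 L/min ÷ 60 = 0.6167 L/s.
Raw = (PIP − Pplat) / flow = (17.4 − 12.5) / 0.6167 = 4.9 / 0.6167 = 7.946 cmH2O·s/L.

7.9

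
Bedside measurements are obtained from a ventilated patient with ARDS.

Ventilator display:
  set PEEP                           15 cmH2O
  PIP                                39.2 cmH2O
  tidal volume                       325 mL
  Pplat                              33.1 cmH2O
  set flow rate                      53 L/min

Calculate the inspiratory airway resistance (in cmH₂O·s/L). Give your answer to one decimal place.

Flow: 53 L/min ÷ 60 = 0.8833 L/s.
Raw = (PIP − Pplat) / flow = (39.2 − 33.1) / 0.8833 = 6.1 / 0.8833 = 6.906 cmH2O·s/L.

6.9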